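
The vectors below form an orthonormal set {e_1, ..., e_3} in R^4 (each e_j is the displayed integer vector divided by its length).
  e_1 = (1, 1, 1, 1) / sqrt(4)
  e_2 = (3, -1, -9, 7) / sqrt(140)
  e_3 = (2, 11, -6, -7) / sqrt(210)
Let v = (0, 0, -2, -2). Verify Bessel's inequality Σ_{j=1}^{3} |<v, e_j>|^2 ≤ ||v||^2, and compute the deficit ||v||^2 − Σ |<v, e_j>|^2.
Σ |<v, e_j>|^2 = 22/3; ||v||^2 = 8; deficit = 2/3

Write each e_j = u_j / sqrt(<u_j, u_j>) where u_j is the displayed integer vector. Then <v, e_j> = <v, u_j> / sqrt(<u_j, u_j>), so |<v, e_j>|^2 = <v, u_j>^2 / <u_j, u_j>.
Coefficients: <v, e_1> = -4/sqrt(4), <v, e_2> = 4/sqrt(140), <v, e_3> = 26/sqrt(210).
Square and sum: Σ |<v, e_j>|^2 = 22/3.
Compute ||v||^2 = v·v = 8.
Deficit = 8 − 22/3 = 2/3 ≥ 0, confirming Bessel's inequality. (The deficit equals ||v − Σ <v,e_j> e_j||^2, the squared distance from v to span{e_j}.)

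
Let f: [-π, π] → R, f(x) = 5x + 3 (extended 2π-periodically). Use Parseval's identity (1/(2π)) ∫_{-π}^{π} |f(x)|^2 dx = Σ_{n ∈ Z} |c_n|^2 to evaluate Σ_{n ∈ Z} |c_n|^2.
Σ |c_n|^2 = 25π^2/3 + 9

Expand and integrate term by term over [-π, π]:
  ∫ (5x)^2 dx = 25·(2π^3/3); ∫ 2·5·(3)·x dx = 0 (odd integrand); ∫ 3^2 dx = 9·2π.
So (1/(2π)) ∫_{-π}^{π} (5x + 3)^2 dx = 25π^2/3 + 9 = 25π^2/3 + 9.
Parseval ⇒ Σ |c_n|^2 = 25π^2/3 + 9.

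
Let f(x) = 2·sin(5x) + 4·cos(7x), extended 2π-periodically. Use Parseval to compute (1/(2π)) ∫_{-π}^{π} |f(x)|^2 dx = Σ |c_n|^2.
Σ |c_n|^2 = 10

Expand |f|^2 and use orthogonality of {sin(nx), cos(mx)} on [-π, π]:
  ∫_{-π}^{π} sin(nx)^2 dx = π, ∫ cos(mx)^2 dx = π, and cross terms integrate to 0.
So ∫_{-π}^{π} f(x)^2 dx = 2^2 · π + 4^2 · π = (4 + 16)π.
Divide by 2π: (4 + 16)/2 = 10.
By Parseval, this equals Σ |c_n|^2.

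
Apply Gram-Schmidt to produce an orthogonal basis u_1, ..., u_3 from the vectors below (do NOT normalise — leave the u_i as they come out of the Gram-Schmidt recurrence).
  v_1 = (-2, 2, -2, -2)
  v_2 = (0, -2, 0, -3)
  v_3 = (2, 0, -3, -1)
Orthogonal basis:
  u_1 = (-2, 2, -2, -2)
  u_2 = (1/4, -9/4, 1/4, -11/4)
  u_3 = (125/51, -1/17, -130/51, 2/51)

Apply the Gram-Schmidt recurrence
  u_1 = v_1
  u_i = v_i − Σ_{j<i} ((v_i · u_j) / (u_j · u_j)) · u_j.

Step by step this gives:
  u_1 = (-2, 2, -2, -2)
  u_2 = (1/4, -9/4, 1/4, -11/4)
  u_3 = (125/51, -1/17, -130/51, 2/51)

Orthogonality check:
  u_2 · u_1 = 0 (should be 0)
  u_3 · u_1 = 0 (should be 0)
  u_3 · u_2 = 0 (should be 0)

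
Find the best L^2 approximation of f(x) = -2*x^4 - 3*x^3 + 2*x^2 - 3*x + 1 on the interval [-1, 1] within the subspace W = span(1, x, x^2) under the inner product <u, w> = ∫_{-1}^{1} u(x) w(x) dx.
g(x) = 2*x^2/7 - 24*x/5 + 41/35

The best approximation g ∈ W is the orthogonal projection of f onto W. Writing g = a_0 + a_1 x + a_2 x^2, the coefficients solve the normal equations G · a = b where
  G_{ij} = <φ_i, φ_j> and b_i = <f, φ_i>, with φ_0 = 1, φ_1 = x, φ_2 = x^2.
G =
  [2, 0, 2/3]
  [0, 2/3, 0]
  [2/3, 0, 2/5],
b = (38/15, -16/5, 94/105).
Solving gives a_0 = 41/35, a_1 = -24/5, a_2 = 2/7, so
  g(x) = 2*x^2/7 - 24*x/5 + 41/35.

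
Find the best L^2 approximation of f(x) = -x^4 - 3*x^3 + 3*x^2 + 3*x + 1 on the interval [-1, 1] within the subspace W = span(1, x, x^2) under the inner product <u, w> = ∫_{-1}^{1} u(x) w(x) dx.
g(x) = 15*x^2/7 + 6*x/5 + 38/35

The best approximation g ∈ W is the orthogonal projection of f onto W. Writing g = a_0 + a_1 x + a_2 x^2, the coefficients solve the normal equations G · a = b where
  G_{ij} = <φ_i, φ_j> and b_i = <f, φ_i>, with φ_0 = 1, φ_1 = x, φ_2 = x^2.
G =
  [2, 0, 2/3]
  [0, 2/3, 0]
  [2/3, 0, 2/5],
b = (18/5, 4/5, 166/105).
Solving gives a_0 = 38/35, a_1 = 6/5, a_2 = 15/7, so
  g(x) = 15*x^2/7 + 6*x/5 + 38/35.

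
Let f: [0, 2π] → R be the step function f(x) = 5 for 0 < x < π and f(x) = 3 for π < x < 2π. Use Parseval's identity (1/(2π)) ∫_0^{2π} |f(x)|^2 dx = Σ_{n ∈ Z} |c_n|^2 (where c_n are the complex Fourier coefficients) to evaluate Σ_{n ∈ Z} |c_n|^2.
Σ |c_n|^2 = 17

Parseval equates the L^2 energy of f (normalised by 1/(2π)) with the ℓ^2 sum of its Fourier coefficients: (1/(2π)) ∫_0^{2π} |f|^2 = Σ |c_n|^2.
Compute the left side: (1/(2π)) [∫_0^π 5^2 dx + ∫_π^{2π} 3^2 dx] = (1/(2π)) · (25π + 9π) = (25 + 9)/2 = 17.
So Σ_{n ∈ Z} |c_n|^2 = 17.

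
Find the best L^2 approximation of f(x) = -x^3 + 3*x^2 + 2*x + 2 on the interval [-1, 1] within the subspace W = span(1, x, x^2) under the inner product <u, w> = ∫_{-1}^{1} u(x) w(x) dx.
g(x) = 3*x^2 + 7*x/5 + 2

The best approximation g ∈ W is the orthogonal projection of f onto W. Writing g = a_0 + a_1 x + a_2 x^2, the coefficients solve the normal equations G · a = b where
  G_{ij} = <φ_i, φ_j> and b_i = <f, φ_i>, with φ_0 = 1, φ_1 = x, φ_2 = x^2.
G =
  [2, 0, 2/3]
  [0, 2/3, 0]
  [2/3, 0, 2/5],
b = (6, 14/15, 38/15).
Solving gives a_0 = 2, a_1 = 7/5, a_2 = 3, so
  g(x) = 3*x^2 + 7*x/5 + 2.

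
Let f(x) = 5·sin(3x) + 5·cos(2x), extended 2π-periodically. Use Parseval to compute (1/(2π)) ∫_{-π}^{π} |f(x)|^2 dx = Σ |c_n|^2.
Σ |c_n|^2 = 25

Expand |f|^2 and use orthogonality of {sin(nx), cos(mx)} on [-π, π]:
  ∫_{-π}^{π} sin(nx)^2 dx = π, ∫ cos(mx)^2 dx = π, and cross terms integrate to 0.
So ∫_{-π}^{π} f(x)^2 dx = 5^2 · π + 5^2 · π = (25 + 25)π.
Divide by 2π: (25 + 25)/2 = 25.
By Parseval, this equals Σ |c_n|^2.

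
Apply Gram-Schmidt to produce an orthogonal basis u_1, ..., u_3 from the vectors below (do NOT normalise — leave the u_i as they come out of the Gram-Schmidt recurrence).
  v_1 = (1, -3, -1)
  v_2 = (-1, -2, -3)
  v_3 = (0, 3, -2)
Orthogonal basis:
  u_1 = (1, -3, -1)
  u_2 = (-19/11, 2/11, -25/11)
  u_3 = (77/45, 44/45, -11/9)

Apply the Gram-Schmidt recurrence
  u_1 = v_1
  u_i = v_i − Σ_{j<i} ((v_i · u_j) / (u_j · u_j)) · u_j.

Step by step this gives:
  u_1 = (1, -3, -1)
  u_2 = (-19/11, 2/11, -25/11)
  u_3 = (77/45, 44/45, -11/9)

Orthogonality check:
  u_2 · u_1 = 0 (should be 0)
  u_3 · u_1 = 0 (should be 0)
  u_3 · u_2 = 0 (should be 0)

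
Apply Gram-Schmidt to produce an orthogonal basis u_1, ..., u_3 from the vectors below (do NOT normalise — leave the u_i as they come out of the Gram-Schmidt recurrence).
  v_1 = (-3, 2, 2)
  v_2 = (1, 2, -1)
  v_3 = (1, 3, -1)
Orthogonal basis:
  u_1 = (-3, 2, 2)
  u_2 = (14/17, 36/17, -15/17)
  u_3 = (6/101, 1/101, 8/101)

Apply the Gram-Schmidt recurrence
  u_1 = v_1
  u_i = v_i − Σ_{j<i} ((v_i · u_j) / (u_j · u_j)) · u_j.

Step by step this gives:
  u_1 = (-3, 2, 2)
  u_2 = (14/17, 36/17, -15/17)
  u_3 = (6/101, 1/101, 8/101)

Orthogonality check:
  u_2 · u_1 = 0 (should be 0)
  u_3 · u_1 = 0 (should be 0)
  u_3 · u_2 = 0 (should be 0)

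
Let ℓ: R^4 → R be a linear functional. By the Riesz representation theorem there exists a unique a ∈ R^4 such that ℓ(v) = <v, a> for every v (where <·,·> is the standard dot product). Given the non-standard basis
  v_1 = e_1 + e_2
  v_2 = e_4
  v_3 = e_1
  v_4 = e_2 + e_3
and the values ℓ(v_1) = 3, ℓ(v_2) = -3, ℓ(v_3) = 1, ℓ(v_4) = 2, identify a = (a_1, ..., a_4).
a = (1, 2, 0, -3)

Write a = (a_1, ..., a_4) in the standard basis. For each basis vector v_i, ℓ(v_i) = <v_i, a> is a linear equation in the a_j's. Collect the n equations into a matrix system V a = ℓ, where row i of V is v_i (expressed in the standard basis). Since V is invertible (lower-triangular with 1s on the diagonal, up to permutation), solve by back-substitution:
  V =
[[1, 1, 0, 0],
 [0, 0, 0, 1],
 [1, 0, 0, 0],
 [0, 1, 1, 0]]
  V a = (3, -3, 1, 2)
Solving gives a = (1, 2, 0, -3).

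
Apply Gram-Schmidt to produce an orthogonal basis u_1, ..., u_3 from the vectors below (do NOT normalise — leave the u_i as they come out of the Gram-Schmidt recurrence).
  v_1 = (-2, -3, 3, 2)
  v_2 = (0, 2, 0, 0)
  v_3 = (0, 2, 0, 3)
Orthogonal basis:
  u_1 = (-2, -3, 3, 2)
  u_2 = (-6/13, 17/13, 9/13, 6/13)
  u_3 = (12/17, 0, -18/17, 39/17)

Apply the Gram-Schmidt recurrence
  u_1 = v_1
  u_i = v_i − Σ_{j<i} ((v_i · u_j) / (u_j · u_j)) · u_j.

Step by step this gives:
  u_1 = (-2, -3, 3, 2)
  u_2 = (-6/13, 17/13, 9/13, 6/13)
  u_3 = (12/17, 0, -18/17, 39/17)

Orthogonality check:
  u_2 · u_1 = 0 (should be 0)
  u_3 · u_1 = 0 (should be 0)
  u_3 · u_2 = 0 (should be 0)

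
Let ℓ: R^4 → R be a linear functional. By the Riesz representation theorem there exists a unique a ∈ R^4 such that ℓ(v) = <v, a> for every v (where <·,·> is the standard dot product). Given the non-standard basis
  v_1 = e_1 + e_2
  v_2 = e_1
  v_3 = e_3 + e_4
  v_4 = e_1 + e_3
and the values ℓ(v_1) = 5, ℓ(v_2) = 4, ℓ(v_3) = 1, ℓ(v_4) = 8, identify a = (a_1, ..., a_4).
a = (4, 1, 4, -3)

Write a = (a_1, ..., a_4) in the standard basis. For each basis vector v_i, ℓ(v_i) = <v_i, a> is a linear equation in the a_j's. Collect the n equations into a matrix system V a = ℓ, where row i of V is v_i (expressed in the standard basis). Since V is invertible (lower-triangular with 1s on the diagonal, up to permutation), solve by back-substitution:
  V =
[[1, 1, 0, 0],
 [1, 0, 0, 0],
 [0, 0, 1, 1],
 [1, 0, 1, 0]]
  V a = (5, 4, 1, 8)
Solving gives a = (4, 1, 4, -3).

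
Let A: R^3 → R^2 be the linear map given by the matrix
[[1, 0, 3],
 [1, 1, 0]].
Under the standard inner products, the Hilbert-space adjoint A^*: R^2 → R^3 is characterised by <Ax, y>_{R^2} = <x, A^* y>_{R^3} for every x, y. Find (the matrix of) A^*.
A^* = A^T =
[[1, 1],
 [0, 1],
 [3, 0]]

For real matrices with standard dot products, the defining identity <Ax, y> = <x, A^* y> gives (Ax)^T y = x^T (A^*) y, i.e. x^T A^T y = x^T (A^*) y. Since this holds for all x, y, we must have A^* = A^T. Therefore
A^* =
[[1, 1],
 [0, 1],
 [3, 0]].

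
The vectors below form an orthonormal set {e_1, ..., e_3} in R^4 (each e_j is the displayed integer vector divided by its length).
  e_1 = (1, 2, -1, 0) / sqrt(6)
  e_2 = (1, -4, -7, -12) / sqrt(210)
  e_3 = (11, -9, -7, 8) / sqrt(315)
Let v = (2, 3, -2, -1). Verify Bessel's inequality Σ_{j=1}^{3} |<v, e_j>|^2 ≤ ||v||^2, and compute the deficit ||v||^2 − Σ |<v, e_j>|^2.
Σ |<v, e_j>|^2 = 161/9; ||v||^2 = 18; deficit = 1/9

Write each e_j = u_j / sqrt(<u_j, u_j>) where u_j is the displayed integer vector. Then <v, e_j> = <v, u_j> / sqrt(<u_j, u_j>), so |<v, e_j>|^2 = <v, u_j>^2 / <u_j, u_j>.
Coefficients: <v, e_1> = 10/sqrt(6), <v, e_2> = 16/sqrt(210), <v, e_3> = 1/sqrt(315).
Square and sum: Σ |<v, e_j>|^2 = 161/9.
Compute ||v||^2 = v·v = 18.
Deficit = 18 − 161/9 = 1/9 ≥ 0, confirming Bessel's inequality. (The deficit equals ||v − Σ <v,e_j> e_j||^2, the squared distance from v to span{e_j}.)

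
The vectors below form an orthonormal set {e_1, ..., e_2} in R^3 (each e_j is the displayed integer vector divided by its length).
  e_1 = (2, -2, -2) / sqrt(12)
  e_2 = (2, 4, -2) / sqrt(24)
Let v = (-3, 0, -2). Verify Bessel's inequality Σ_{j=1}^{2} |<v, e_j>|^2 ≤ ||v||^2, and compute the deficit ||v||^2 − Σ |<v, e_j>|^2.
Σ |<v, e_j>|^2 = 1/2; ||v||^2 = 13; deficit = 25/2

Write each e_j = u_j / sqrt(<u_j, u_j>) where u_j is the displayed integer vector. Then <v, e_j> = <v, u_j> / sqrt(<u_j, u_j>), so |<v, e_j>|^2 = <v, u_j>^2 / <u_j, u_j>.
Coefficients: <v, e_1> = -2/sqrt(12), <v, e_2> = -2/sqrt(24).
Square and sum: Σ |<v, e_j>|^2 = 1/2.
Compute ||v||^2 = v·v = 13.
Deficit = 13 − 1/2 = 25/2 ≥ 0, confirming Bessel's inequality. (The deficit equals ||v − Σ <v,e_j> e_j||^2, the squared distance from v to span{e_j}.)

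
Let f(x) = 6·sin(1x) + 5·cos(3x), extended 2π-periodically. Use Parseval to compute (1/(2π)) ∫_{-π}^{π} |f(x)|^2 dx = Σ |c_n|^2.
Σ |c_n|^2 = 61/2

Expand |f|^2 and use orthogonality of {sin(nx), cos(mx)} on [-π, π]:
  ∫_{-π}^{π} sin(nx)^2 dx = π, ∫ cos(mx)^2 dx = π, and cross terms integrate to 0.
So ∫_{-π}^{π} f(x)^2 dx = 6^2 · π + 5^2 · π = (36 + 25)π.
Divide by 2π: (36 + 25)/2 = 61/2.
By Parseval, this equals Σ |c_n|^2.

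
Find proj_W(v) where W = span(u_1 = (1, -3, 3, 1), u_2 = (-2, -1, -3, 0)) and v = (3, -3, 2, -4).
proj_W(v) = (65/54, -38/27, 8/3, 31/54)

Set up U = [u_1 | ... | u_2] ∈ R^(4×2). The projector onto W = col(U) is P = U (U^T U)^(-1) U^T.
Compute U^T U =
  [20, -8]
  [-8, 14],
and U^T v = (14, -9).
Solve U^T U · c = U^T v for the coefficients: c = (31/54, -17/54). The projection is proj_W(v) = U c.
Check: (v - proj_W(v)) · u_1 = 0  (should be 0).
Check: (v - proj_W(v)) · u_2 = 0  (should be 0).
Result: proj_W(v) = (65/54, -38/27, 8/3, 31/54).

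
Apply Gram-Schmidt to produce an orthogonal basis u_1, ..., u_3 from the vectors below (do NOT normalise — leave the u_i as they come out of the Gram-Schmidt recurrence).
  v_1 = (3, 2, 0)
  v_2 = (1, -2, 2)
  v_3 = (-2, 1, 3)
Orthogonal basis:
  u_1 = (3, 2, 0)
  u_2 = (16/13, -24/13, 2)
  u_3 = (-38/29, 57/29, 76/29)

Apply the Gram-Schmidt recurrence
  u_1 = v_1
  u_i = v_i − Σ_{j<i} ((v_i · u_j) / (u_j · u_j)) · u_j.

Step by step this gives:
  u_1 = (3, 2, 0)
  u_2 = (16/13, -24/13, 2)
  u_3 = (-38/29, 57/29, 76/29)

Orthogonality check:
  u_2 · u_1 = 0 (should be 0)
  u_3 · u_1 = 0 (should be 0)
  u_3 · u_2 = 0 (should be 0)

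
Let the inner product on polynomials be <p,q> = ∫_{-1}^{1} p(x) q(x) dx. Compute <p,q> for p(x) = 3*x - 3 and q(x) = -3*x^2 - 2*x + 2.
<p,q> = -10

Expand the product: p(x)·q(x) = -9*x^3 + 3*x^2 + 12*x - 6.
∫_{-1}^{1} of each monomial x^k gives [2/(k+1) if k even, 0 if k odd]. Integrating term-by-term (or equivalently evaluating the antiderivative F(x) = -9*x^4/4 + x^3 + 6*x^2 - 6*x at the endpoints):
  F(1) − F(−1) = -5/4 − (35/4) = -10.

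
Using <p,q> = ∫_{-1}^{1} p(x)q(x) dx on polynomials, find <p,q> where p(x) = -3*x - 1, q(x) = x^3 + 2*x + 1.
<p,q> = -36/5

Expand the product: p(x)·q(x) = -3*x^4 - x^3 - 6*x^2 - 5*x - 1.
∫_{-1}^{1} of each monomial x^k gives [2/(k+1) if k even, 0 if k odd]. Integrating term-by-term (or equivalently evaluating the antiderivative F(x) = -3*x^5/5 - x^4/4 - 2*x^3 - 5*x^2/2 - x at the endpoints):
  F(1) − F(−1) = -127/20 − (17/20) = -36/5.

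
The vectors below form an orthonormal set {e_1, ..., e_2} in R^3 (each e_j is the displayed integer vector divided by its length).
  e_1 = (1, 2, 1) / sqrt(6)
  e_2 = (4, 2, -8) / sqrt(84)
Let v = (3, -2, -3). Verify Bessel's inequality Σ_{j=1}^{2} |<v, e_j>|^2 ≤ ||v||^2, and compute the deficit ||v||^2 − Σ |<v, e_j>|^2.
Σ |<v, e_j>|^2 = 104/7; ||v||^2 = 22; deficit = 50/7

Write each e_j = u_j / sqrt(<u_j, u_j>) where u_j is the displayed integer vector. Then <v, e_j> = <v, u_j> / sqrt(<u_j, u_j>), so |<v, e_j>|^2 = <v, u_j>^2 / <u_j, u_j>.
Coefficients: <v, e_1> = -4/sqrt(6), <v, e_2> = 32/sqrt(84).
Square and sum: Σ |<v, e_j>|^2 = 104/7.
Compute ||v||^2 = v·v = 22.
Deficit = 22 − 104/7 = 50/7 ≥ 0, confirming Bessel's inequality. (The deficit equals ||v − Σ <v,e_j> e_j||^2, the squared distance from v to span{e_j}.)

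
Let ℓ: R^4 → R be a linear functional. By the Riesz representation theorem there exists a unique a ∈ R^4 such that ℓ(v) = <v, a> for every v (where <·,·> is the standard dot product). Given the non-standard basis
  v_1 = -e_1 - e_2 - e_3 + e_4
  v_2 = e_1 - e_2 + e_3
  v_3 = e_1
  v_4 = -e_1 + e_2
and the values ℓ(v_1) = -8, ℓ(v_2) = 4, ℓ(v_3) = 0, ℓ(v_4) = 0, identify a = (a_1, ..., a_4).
a = (0, 0, 4, -4)

Write a = (a_1, ..., a_4) in the standard basis. For each basis vector v_i, ℓ(v_i) = <v_i, a> is a linear equation in the a_j's. Collect the n equations into a matrix system V a = ℓ, where row i of V is v_i (expressed in the standard basis). Since V is invertible (lower-triangular with 1s on the diagonal, up to permutation), solve by back-substitution:
  V =
[[-1, -1, -1, 1],
 [1, -1, 1, 0],
 [1, 0, 0, 0],
 [-1, 1, 0, 0]]
  V a = (-8, 4, 0, 0)
Solving gives a = (0, 0, 4, -4).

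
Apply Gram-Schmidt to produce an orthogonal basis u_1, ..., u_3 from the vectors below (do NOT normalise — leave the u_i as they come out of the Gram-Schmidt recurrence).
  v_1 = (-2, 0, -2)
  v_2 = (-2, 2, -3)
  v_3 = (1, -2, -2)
Orthogonal basis:
  u_1 = (-2, 0, -2)
  u_2 = (1/2, 2, -1/2)
  u_3 = (16/9, -8/9, -16/9)

Apply the Gram-Schmidt recurrence
  u_1 = v_1
  u_i = v_i − Σ_{j<i} ((v_i · u_j) / (u_j · u_j)) · u_j.

Step by step this gives:
  u_1 = (-2, 0, -2)
  u_2 = (1/2, 2, -1/2)
  u_3 = (16/9, -8/9, -16/9)

Orthogonality check:
  u_2 · u_1 = 0 (should be 0)
  u_3 · u_1 = 0 (should be 0)
  u_3 · u_2 = 0 (should be 0)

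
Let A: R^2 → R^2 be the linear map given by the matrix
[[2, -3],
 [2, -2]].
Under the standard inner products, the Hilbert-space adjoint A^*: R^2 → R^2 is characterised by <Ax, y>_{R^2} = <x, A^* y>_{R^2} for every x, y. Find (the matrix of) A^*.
A^* = A^T =
[[2, 2],
 [-3, -2]]

For real matrices with standard dot products, the defining identity <Ax, y> = <x, A^* y> gives (Ax)^T y = x^T (A^*) y, i.e. x^T A^T y = x^T (A^*) y. Since this holds for all x, y, we must have A^* = A^T. Therefore
A^* =
[[2, 2],
 [-3, -2]].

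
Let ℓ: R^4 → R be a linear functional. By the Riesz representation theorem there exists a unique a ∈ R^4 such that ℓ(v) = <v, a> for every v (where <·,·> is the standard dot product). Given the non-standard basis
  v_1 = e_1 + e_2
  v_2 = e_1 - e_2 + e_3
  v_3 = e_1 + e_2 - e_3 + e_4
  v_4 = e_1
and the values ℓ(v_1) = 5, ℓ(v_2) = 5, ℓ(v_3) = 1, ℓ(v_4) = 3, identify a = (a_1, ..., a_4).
a = (3, 2, 4, 0)

Write a = (a_1, ..., a_4) in the standard basis. For each basis vector v_i, ℓ(v_i) = <v_i, a> is a linear equation in the a_j's. Collect the n equations into a matrix system V a = ℓ, where row i of V is v_i (expressed in the standard basis). Since V is invertible (lower-triangular with 1s on the diagonal, up to permutation), solve by back-substitution:
  V =
[[1, 1, 0, 0],
 [1, -1, 1, 0],
 [1, 1, -1, 1],
 [1, 0, 0, 0]]
  V a = (5, 5, 1, 3)
Solving gives a = (3, 2, 4, 0).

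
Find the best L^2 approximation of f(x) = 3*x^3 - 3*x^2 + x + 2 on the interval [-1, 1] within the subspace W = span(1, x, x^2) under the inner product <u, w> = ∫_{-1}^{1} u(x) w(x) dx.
g(x) = -3*x^2 + 14*x/5 + 2

The best approximation g ∈ W is the orthogonal projection of f onto W. Writing g = a_0 + a_1 x + a_2 x^2, the coefficients solve the normal equations G · a = b where
  G_{ij} = <φ_i, φ_j> and b_i = <f, φ_i>, with φ_0 = 1, φ_1 = x, φ_2 = x^2.
G =
  [2, 0, 2/3]
  [0, 2/3, 0]
  [2/3, 0, 2/5],
b = (2, 28/15, 2/15).
Solving gives a_0 = 2, a_1 = 14/5, a_2 = -3, so
  g(x) = -3*x^2 + 14*x/5 + 2.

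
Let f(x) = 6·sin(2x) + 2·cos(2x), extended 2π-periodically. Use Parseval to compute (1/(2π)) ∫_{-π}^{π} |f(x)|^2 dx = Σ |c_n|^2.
Σ |c_n|^2 = 20

Expand |f|^2 and use orthogonality of {sin(nx), cos(mx)} on [-π, π]:
  ∫_{-π}^{π} sin(nx)^2 dx = π, ∫ cos(mx)^2 dx = π, and cross terms integrate to 0.
So ∫_{-π}^{π} f(x)^2 dx = 6^2 · π + 2^2 · π = (36 + 4)π.
Divide by 2π: (36 + 4)/2 = 20.
By Parseval, this equals Σ |c_n|^2.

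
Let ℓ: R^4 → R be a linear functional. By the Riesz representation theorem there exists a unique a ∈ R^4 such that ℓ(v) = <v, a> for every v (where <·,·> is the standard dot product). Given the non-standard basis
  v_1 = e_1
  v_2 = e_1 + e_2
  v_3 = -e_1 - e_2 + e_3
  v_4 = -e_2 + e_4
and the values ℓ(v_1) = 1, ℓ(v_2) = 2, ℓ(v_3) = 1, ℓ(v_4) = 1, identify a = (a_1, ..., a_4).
a = (1, 1, 3, 2)

Write a = (a_1, ..., a_4) in the standard basis. For each basis vector v_i, ℓ(v_i) = <v_i, a> is a linear equation in the a_j's. Collect the n equations into a matrix system V a = ℓ, where row i of V is v_i (expressed in the standard basis). Since V is invertible (lower-triangular with 1s on the diagonal, up to permutation), solve by back-substitution:
  V =
[[1, 0, 0, 0],
 [1, 1, 0, 0],
 [-1, -1, 1, 0],
 [0, -1, 0, 1]]
  V a = (1, 2, 1, 1)
Solving gives a = (1, 1, 3, 2).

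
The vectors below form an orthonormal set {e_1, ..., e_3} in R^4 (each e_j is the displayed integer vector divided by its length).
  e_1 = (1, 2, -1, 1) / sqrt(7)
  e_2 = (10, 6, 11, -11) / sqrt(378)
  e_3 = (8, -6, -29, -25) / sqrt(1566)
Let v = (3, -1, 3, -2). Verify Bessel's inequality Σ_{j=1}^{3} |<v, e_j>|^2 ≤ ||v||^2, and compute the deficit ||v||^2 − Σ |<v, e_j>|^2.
Σ |<v, e_j>|^2 = 546/29; ||v||^2 = 23; deficit = 121/29

Write each e_j = u_j / sqrt(<u_j, u_j>) where u_j is the displayed integer vector. Then <v, e_j> = <v, u_j> / sqrt(<u_j, u_j>), so |<v, e_j>|^2 = <v, u_j>^2 / <u_j, u_j>.
Coefficients: <v, e_1> = -4/sqrt(7), <v, e_2> = 79/sqrt(378), <v, e_3> = -7/sqrt(1566).
Square and sum: Σ |<v, e_j>|^2 = 546/29.
Compute ||v||^2 = v·v = 23.
Deficit = 23 − 546/29 = 121/29 ≥ 0, confirming Bessel's inequality. (The deficit equals ||v − Σ <v,e_j> e_j||^2, the squared distance from v to span{e_j}.)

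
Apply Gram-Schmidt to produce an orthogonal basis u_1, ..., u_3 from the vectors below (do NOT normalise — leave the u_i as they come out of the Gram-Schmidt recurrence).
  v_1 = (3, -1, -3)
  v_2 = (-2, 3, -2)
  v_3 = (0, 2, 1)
Orthogonal basis:
  u_1 = (3, -1, -3)
  u_2 = (-29/19, 54/19, -47/19)
  u_3 = (341/314, 186/157, 217/314)

Apply the Gram-Schmidt recurrence
  u_1 = v_1
  u_i = v_i − Σ_{j<i} ((v_i · u_j) / (u_j · u_j)) · u_j.

Step by step this gives:
  u_1 = (3, -1, -3)
  u_2 = (-29/19, 54/19, -47/19)
  u_3 = (341/314, 186/157, 217/314)

Orthogonality check:
  u_2 · u_1 = 0 (should be 0)
  u_3 · u_1 = 0 (should be 0)
  u_3 · u_2 = 0 (should be 0)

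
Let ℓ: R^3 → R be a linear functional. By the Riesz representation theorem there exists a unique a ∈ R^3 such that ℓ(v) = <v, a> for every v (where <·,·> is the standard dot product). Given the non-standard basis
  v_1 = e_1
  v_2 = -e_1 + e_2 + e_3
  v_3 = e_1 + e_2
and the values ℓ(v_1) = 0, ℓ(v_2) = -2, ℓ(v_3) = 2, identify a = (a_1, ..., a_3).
a = (0, 2, -4)

Write a = (a_1, ..., a_3) in the standard basis. For each basis vector v_i, ℓ(v_i) = <v_i, a> is a linear equation in the a_j's. Collect the n equations into a matrix system V a = ℓ, where row i of V is v_i (expressed in the standard basis). Since V is invertible (lower-triangular with 1s on the diagonal, up to permutation), solve by back-substitution:
  V =
[[1, 0, 0],
 [-1, 1, 1],
 [1, 1, 0]]
  V a = (0, -2, 2)
Solving gives a = (0, 2, -4).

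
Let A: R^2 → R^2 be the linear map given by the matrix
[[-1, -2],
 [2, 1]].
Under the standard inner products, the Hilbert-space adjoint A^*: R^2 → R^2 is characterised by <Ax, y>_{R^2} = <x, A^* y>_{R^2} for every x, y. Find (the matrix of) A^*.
A^* = A^T =
[[-1, 2],
 [-2, 1]]

For real matrices with standard dot products, the defining identity <Ax, y> = <x, A^* y> gives (Ax)^T y = x^T (A^*) y, i.e. x^T A^T y = x^T (A^*) y. Since this holds for all x, y, we must have A^* = A^T. Therefore
A^* =
[[-1, 2],
 [-2, 1]].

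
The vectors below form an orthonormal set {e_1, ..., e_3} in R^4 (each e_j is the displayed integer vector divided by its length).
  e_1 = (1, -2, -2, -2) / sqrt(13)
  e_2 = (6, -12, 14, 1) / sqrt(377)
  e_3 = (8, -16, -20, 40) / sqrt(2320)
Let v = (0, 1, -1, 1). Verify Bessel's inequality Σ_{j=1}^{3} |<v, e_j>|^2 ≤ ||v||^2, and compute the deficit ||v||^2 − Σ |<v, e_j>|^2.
Σ |<v, e_j>|^2 = 14/5; ||v||^2 = 3; deficit = 1/5

Write each e_j = u_j / sqrt(<u_j, u_j>) where u_j is the displayed integer vector. Then <v, e_j> = <v, u_j> / sqrt(<u_j, u_j>), so |<v, e_j>|^2 = <v, u_j>^2 / <u_j, u_j>.
Coefficients: <v, e_1> = -2/sqrt(13), <v, e_2> = -25/sqrt(377), <v, e_3> = 44/sqrt(2320).
Square and sum: Σ |<v, e_j>|^2 = 14/5.
Compute ||v||^2 = v·v = 3.
Deficit = 3 − 14/5 = 1/5 ≥ 0, confirming Bessel's inequality. (The deficit equals ||v − Σ <v,e_j> e_j||^2, the squared distance from v to span{e_j}.)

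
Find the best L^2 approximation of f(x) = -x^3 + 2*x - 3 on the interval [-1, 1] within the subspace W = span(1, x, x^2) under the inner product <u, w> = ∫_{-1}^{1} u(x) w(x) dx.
g(x) = 7*x/5 - 3

The best approximation g ∈ W is the orthogonal projection of f onto W. Writing g = a_0 + a_1 x + a_2 x^2, the coefficients solve the normal equations G · a = b where
  G_{ij} = <φ_i, φ_j> and b_i = <f, φ_i>, with φ_0 = 1, φ_1 = x, φ_2 = x^2.
G =
  [2, 0, 2/3]
  [0, 2/3, 0]
  [2/3, 0, 2/5],
b = (-6, 14/15, -2).
Solving gives a_0 = -3, a_1 = 7/5, a_2 = 0, so
  g(x) = 7*x/5 - 3.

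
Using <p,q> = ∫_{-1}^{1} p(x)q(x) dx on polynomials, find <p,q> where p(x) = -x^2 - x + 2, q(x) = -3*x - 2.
<p,q> = -14/3

Expand the product: p(x)·q(x) = 3*x^3 + 5*x^2 - 4*x - 4.
∫_{-1}^{1} of each monomial x^k gives [2/(k+1) if k even, 0 if k odd]. Integrating term-by-term (or equivalently evaluating the antiderivative F(x) = 3*x^4/4 + 5*x^3/3 - 2*x^2 - 4*x at the endpoints):
  F(1) − F(−1) = -43/12 − (13/12) = -14/3.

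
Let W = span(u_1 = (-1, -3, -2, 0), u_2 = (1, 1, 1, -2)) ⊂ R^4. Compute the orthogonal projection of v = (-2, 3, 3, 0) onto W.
proj_W(v) = (45/62, 179/62, 56/31, 22/31)

Set up U = [u_1 | ... | u_2] ∈ R^(4×2). The projector onto W = col(U) is P = U (U^T U)^(-1) U^T.
Compute U^T U =
  [14, -6]
  [-6, 7],
and U^T v = (-13, 4).
Solve U^T U · c = U^T v for the coefficients: c = (-67/62, -11/31). The projection is proj_W(v) = U c.
Check: (v - proj_W(v)) · u_1 = 0  (should be 0).
Check: (v - proj_W(v)) · u_2 = 0  (should be 0).
Result: proj_W(v) = (45/62, 179/62, 56/31, 22/31).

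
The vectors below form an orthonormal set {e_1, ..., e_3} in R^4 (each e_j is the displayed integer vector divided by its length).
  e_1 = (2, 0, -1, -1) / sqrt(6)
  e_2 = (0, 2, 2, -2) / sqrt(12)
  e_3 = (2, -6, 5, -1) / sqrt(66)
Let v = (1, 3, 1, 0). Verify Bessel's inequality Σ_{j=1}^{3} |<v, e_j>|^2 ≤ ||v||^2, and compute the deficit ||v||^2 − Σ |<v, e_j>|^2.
Σ |<v, e_j>|^2 = 22/3; ||v||^2 = 11; deficit = 11/3

Write each e_j = u_j / sqrt(<u_j, u_j>) where u_j is the displayed integer vector. Then <v, e_j> = <v, u_j> / sqrt(<u_j, u_j>), so |<v, e_j>|^2 = <v, u_j>^2 / <u_j, u_j>.
Coefficients: <v, e_1> = 1/sqrt(6), <v, e_2> = 8/sqrt(12), <v, e_3> = -11/sqrt(66).
Square and sum: Σ |<v, e_j>|^2 = 22/3.
Compute ||v||^2 = v·v = 11.
Deficit = 11 − 22/3 = 11/3 ≥ 0, confirming Bessel's inequality. (The deficit equals ||v − Σ <v,e_j> e_j||^2, the squared distance from v to span{e_j}.)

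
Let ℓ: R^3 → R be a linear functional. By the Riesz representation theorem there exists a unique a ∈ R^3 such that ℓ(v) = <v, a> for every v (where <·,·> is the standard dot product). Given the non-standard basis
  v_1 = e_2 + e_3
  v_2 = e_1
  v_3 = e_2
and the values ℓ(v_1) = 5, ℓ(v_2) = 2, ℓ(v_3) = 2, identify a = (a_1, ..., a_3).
a = (2, 2, 3)

Write a = (a_1, ..., a_3) in the standard basis. For each basis vector v_i, ℓ(v_i) = <v_i, a> is a linear equation in the a_j's. Collect the n equations into a matrix system V a = ℓ, where row i of V is v_i (expressed in the standard basis). Since V is invertible (lower-triangular with 1s on the diagonal, up to permutation), solve by back-substitution:
  V =
[[0, 1, 1],
 [1, 0, 0],
 [0, 1, 0]]
  V a = (5, 2, 2)
Solving gives a = (2, 2, 3).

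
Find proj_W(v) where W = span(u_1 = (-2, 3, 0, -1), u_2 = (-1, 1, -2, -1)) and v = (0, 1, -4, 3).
proj_W(v) = (-6/31, -12/31, -84/31, -24/31)

Set up U = [u_1 | ... | u_2] ∈ R^(4×2). The projector onto W = col(U) is P = U (U^T U)^(-1) U^T.
Compute U^T U =
  [14, 6]
  [6, 7],
and U^T v = (0, 6).
Solve U^T U · c = U^T v for the coefficients: c = (-18/31, 42/31). The projection is proj_W(v) = U c.
Check: (v - proj_W(v)) · u_1 = 0  (should be 0).
Check: (v - proj_W(v)) · u_2 = 0  (should be 0).
Result: proj_W(v) = (-6/31, -12/31, -84/31, -24/31).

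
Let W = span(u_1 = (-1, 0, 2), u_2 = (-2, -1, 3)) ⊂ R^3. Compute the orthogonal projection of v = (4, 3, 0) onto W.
proj_W(v) = (7/3, 23/6, -5/6)

Set up U = [u_1 | ... | u_2] ∈ R^(3×2). The projector onto W = col(U) is P = U (U^T U)^(-1) U^T.
Compute U^T U =
  [5, 8]
  [8, 14],
and U^T v = (-4, -11).
Solve U^T U · c = U^T v for the coefficients: c = (16/3, -23/6). The projection is proj_W(v) = U c.
Check: (v - proj_W(v)) · u_1 = 0  (should be 0).
Check: (v - proj_W(v)) · u_2 = 0  (should be 0).
Result: proj_W(v) = (7/3, 23/6, -5/6).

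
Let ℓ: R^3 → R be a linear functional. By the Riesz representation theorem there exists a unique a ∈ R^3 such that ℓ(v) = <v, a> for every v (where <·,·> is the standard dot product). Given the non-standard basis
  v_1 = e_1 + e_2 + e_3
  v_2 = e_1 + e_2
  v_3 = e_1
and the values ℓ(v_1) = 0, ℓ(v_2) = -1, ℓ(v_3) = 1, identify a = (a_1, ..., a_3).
a = (1, -2, 1)

Write a = (a_1, ..., a_3) in the standard basis. For each basis vector v_i, ℓ(v_i) = <v_i, a> is a linear equation in the a_j's. Collect the n equations into a matrix system V a = ℓ, where row i of V is v_i (expressed in the standard basis). Since V is invertible (lower-triangular with 1s on the diagonal, up to permutation), solve by back-substitution:
  V =
[[1, 1, 1],
 [1, 1, 0],
 [1, 0, 0]]
  V a = (0, -1, 1)
Solving gives a = (1, -2, 1).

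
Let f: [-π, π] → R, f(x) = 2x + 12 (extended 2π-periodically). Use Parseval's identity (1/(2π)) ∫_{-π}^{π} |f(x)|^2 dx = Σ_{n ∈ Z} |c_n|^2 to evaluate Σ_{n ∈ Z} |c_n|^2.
Σ |c_n|^2 = 4π^2/3 + 144

Expand and integrate term by term over [-π, π]:
  ∫ (2x)^2 dx = 4·(2π^3/3); ∫ 2·2·(12)·x dx = 0 (odd integrand); ∫ 12^2 dx = 144·2π.
So (1/(2π)) ∫_{-π}^{π} (2x + 12)^2 dx = 4π^2/3 + 144 = 4π^2/3 + 144.
Parseval ⇒ Σ |c_n|^2 = 4π^2/3 + 144.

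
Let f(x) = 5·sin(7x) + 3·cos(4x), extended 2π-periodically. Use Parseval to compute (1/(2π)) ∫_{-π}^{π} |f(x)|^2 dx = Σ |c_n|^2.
Σ |c_n|^2 = 17

Expand |f|^2 and use orthogonality of {sin(nx), cos(mx)} on [-π, π]:
  ∫_{-π}^{π} sin(nx)^2 dx = π, ∫ cos(mx)^2 dx = π, and cross terms integrate to 0.
So ∫_{-π}^{π} f(x)^2 dx = 5^2 · π + 3^2 · π = (25 + 9)π.
Divide by 2π: (25 + 9)/2 = 17.
By Parseval, this equals Σ |c_n|^2.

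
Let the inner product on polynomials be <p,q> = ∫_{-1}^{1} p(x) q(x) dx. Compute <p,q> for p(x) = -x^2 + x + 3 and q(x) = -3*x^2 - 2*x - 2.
<p,q> = -84/5

Expand the product: p(x)·q(x) = 3*x^4 - x^3 - 9*x^2 - 8*x - 6.
∫_{-1}^{1} of each monomial x^k gives [2/(k+1) if k even, 0 if k odd]. Integrating term-by-term (or equivalently evaluating the antiderivative F(x) = 3*x^5/5 - x^4/4 - 3*x^3 - 4*x^2 - 6*x at the endpoints):
  F(1) − F(−1) = -253/20 − (83/20) = -84/5.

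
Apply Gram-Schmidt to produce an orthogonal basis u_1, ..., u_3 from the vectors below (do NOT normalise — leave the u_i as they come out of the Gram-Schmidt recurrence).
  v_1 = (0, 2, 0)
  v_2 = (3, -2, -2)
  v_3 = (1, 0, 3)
Orthogonal basis:
  u_1 = (0, 2, 0)
  u_2 = (3, 0, -2)
  u_3 = (22/13, 0, 33/13)

Apply the Gram-Schmidt recurrence
  u_1 = v_1
  u_i = v_i − Σ_{j<i} ((v_i · u_j) / (u_j · u_j)) · u_j.

Step by step this gives:
  u_1 = (0, 2, 0)
  u_2 = (3, 0, -2)
  u_3 = (22/13, 0, 33/13)

Orthogonality check:
  u_2 · u_1 = 0 (should be 0)
  u_3 · u_1 = 0 (should be 0)
  u_3 · u_2 = 0 (should be 0)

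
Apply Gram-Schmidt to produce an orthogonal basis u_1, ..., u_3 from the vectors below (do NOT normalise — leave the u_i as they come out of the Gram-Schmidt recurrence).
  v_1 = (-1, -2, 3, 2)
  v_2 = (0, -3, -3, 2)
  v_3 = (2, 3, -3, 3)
Orthogonal basis:
  u_1 = (-1, -2, 3, 2)
  u_2 = (1/18, -26/9, -19/6, 17/9)
  u_3 = (542/395, 1046/395, -84/395, 1443/395)

Apply the Gram-Schmidt recurrence
  u_1 = v_1
  u_i = v_i − Σ_{j<i} ((v_i · u_j) / (u_j · u_j)) · u_j.

Step by step this gives:
  u_1 = (-1, -2, 3, 2)
  u_2 = (1/18, -26/9, -19/6, 17/9)
  u_3 = (542/395, 1046/395, -84/395, 1443/395)

Orthogonality check:
  u_2 · u_1 = 0 (should be 0)
  u_3 · u_1 = 0 (should be 0)
  u_3 · u_2 = 0 (should be 0)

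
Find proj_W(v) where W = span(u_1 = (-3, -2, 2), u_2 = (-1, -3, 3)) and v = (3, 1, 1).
proj_W(v) = (3, 0, 0)

Set up U = [u_1 | ... | u_2] ∈ R^(3×2). The projector onto W = col(U) is P = U (U^T U)^(-1) U^T.
Compute U^T U =
  [17, 15]
  [15, 19],
and U^T v = (-9, -3).
Solve U^T U · c = U^T v for the coefficients: c = (-9/7, 6/7). The projection is proj_W(v) = U c.
Check: (v - proj_W(v)) · u_1 = 0  (should be 0).
Check: (v - proj_W(v)) · u_2 = 0  (should be 0).
Result: proj_W(v) = (3, 0, 0).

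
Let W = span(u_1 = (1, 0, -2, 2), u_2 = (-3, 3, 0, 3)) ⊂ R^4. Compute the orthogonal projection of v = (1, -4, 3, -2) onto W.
proj_W(v) = (17/13, -27/13, 20/13, -47/13)

Set up U = [u_1 | ... | u_2] ∈ R^(4×2). The projector onto W = col(U) is P = U (U^T U)^(-1) U^T.
Compute U^T U =
  [9, 3]
  [3, 27],
and U^T v = (-9, -21).
Solve U^T U · c = U^T v for the coefficients: c = (-10/13, -9/13). The projection is proj_W(v) = U c.
Check: (v - proj_W(v)) · u_1 = 0  (should be 0).
Check: (v - proj_W(v)) · u_2 = 0  (should be 0).
Result: proj_W(v) = (17/13, -27/13, 20/13, -47/13).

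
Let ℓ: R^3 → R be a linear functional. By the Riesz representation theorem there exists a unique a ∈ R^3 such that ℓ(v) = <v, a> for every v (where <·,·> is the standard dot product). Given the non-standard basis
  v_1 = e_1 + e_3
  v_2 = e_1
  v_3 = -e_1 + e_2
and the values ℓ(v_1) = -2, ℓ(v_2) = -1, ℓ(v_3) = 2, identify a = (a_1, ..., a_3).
a = (-1, 1, -1)

Write a = (a_1, ..., a_3) in the standard basis. For each basis vector v_i, ℓ(v_i) = <v_i, a> is a linear equation in the a_j's. Collect the n equations into a matrix system V a = ℓ, where row i of V is v_i (expressed in the standard basis). Since V is invertible (lower-triangular with 1s on the diagonal, up to permutation), solve by back-substitution:
  V =
[[1, 0, 1],
 [1, 0, 0],
 [-1, 1, 0]]
  V a = (-2, -1, 2)
Solving gives a = (-1, 1, -1).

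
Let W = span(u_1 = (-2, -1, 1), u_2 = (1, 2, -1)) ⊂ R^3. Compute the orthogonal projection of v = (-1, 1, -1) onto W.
proj_W(v) = (-8/11, 14/11, -2/11)

Set up U = [u_1 | ... | u_2] ∈ R^(3×2). The projector onto W = col(U) is P = U (U^T U)^(-1) U^T.
Compute U^T U =
  [6, -5]
  [-5, 6],
and U^T v = (0, 2).
Solve U^T U · c = U^T v for the coefficients: c = (10/11, 12/11). The projection is proj_W(v) = U c.
Check: (v - proj_W(v)) · u_1 = 0  (should be 0).
Check: (v - proj_W(v)) · u_2 = 0  (should be 0).
Result: proj_W(v) = (-8/11, 14/11, -2/11).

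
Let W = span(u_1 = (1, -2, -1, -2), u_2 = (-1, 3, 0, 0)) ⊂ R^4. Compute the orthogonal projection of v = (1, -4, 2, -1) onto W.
proj_W(v) = (22/17, -199/51, 1/51, 2/51)

Set up U = [u_1 | ... | u_2] ∈ R^(4×2). The projector onto W = col(U) is P = U (U^T U)^(-1) U^T.
Compute U^T U =
  [10, -7]
  [-7, 10],
and U^T v = (9, -13).
Solve U^T U · c = U^T v for the coefficients: c = (-1/51, -67/51). The projection is proj_W(v) = U c.
Check: (v - proj_W(v)) · u_1 = 0  (should be 0).
Check: (v - proj_W(v)) · u_2 = 0  (should be 0).
Result: proj_W(v) = (22/17, -199/51, 1/51, 2/51).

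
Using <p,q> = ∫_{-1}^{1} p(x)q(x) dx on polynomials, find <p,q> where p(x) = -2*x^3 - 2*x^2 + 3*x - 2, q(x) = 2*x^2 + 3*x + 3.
<p,q> = -50/3

Expand the product: p(x)·q(x) = -4*x^5 - 10*x^4 - 6*x^3 - x^2 + 3*x - 6.
∫_{-1}^{1} of each monomial x^k gives [2/(k+1) if k even, 0 if k odd]. Integrating term-by-term (or equivalently evaluating the antiderivative F(x) = -2*x^6/3 - 2*x^5 - 3*x^4/2 - x^3/3 + 3*x^2/2 - 6*x at the endpoints):
  F(1) − F(−1) = -9 − (23/3) = -50/3.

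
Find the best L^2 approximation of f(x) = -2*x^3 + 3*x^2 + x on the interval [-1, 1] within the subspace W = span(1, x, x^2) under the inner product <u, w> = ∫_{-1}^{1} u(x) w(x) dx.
g(x) = 3*x^2 - x/5

The best approximation g ∈ W is the orthogonal projection of f onto W. Writing g = a_0 + a_1 x + a_2 x^2, the coefficients solve the normal equations G · a = b where
  G_{ij} = <φ_i, φ_j> and b_i = <f, φ_i>, with φ_0 = 1, φ_1 = x, φ_2 = x^2.
G =
  [2, 0, 2/3]
  [0, 2/3, 0]
  [2/3, 0, 2/5],
b = (2, -2/15, 6/5).
Solving gives a_0 = 0, a_1 = -1/5, a_2 = 3, so
  g(x) = 3*x^2 - x/5.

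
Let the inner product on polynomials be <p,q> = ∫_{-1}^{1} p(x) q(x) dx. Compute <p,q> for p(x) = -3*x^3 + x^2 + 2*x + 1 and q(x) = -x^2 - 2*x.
<p,q> = -4/3

Expand the product: p(x)·q(x) = 3*x^5 + 5*x^4 - 4*x^3 - 5*x^2 - 2*x.
∫_{-1}^{1} of each monomial x^k gives [2/(k+1) if k even, 0 if k odd]. Integrating term-by-term (or equivalently evaluating the antiderivative F(x) = x^6/2 + x^5 - x^4 - 5*x^3/3 - x^2 at the endpoints):
  F(1) − F(−1) = -13/6 − (-5/6) = -4/3.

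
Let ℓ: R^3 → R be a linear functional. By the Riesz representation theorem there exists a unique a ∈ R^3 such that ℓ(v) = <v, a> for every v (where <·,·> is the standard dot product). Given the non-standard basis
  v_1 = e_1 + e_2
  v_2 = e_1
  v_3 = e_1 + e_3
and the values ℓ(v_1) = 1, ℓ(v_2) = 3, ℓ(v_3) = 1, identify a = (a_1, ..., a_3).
a = (3, -2, -2)

Write a = (a_1, ..., a_3) in the standard basis. For each basis vector v_i, ℓ(v_i) = <v_i, a> is a linear equation in the a_j's. Collect the n equations into a matrix system V a = ℓ, where row i of V is v_i (expressed in the standard basis). Since V is invertible (lower-triangular with 1s on the diagonal, up to permutation), solve by back-substitution:
  V =
[[1, 1, 0],
 [1, 0, 0],
 [1, 0, 1]]
  V a = (1, 3, 1)
Solving gives a = (3, -2, -2).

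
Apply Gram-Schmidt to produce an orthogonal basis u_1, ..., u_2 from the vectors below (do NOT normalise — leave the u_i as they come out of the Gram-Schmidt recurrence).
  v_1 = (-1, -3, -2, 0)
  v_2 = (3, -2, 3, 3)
Orthogonal basis:
  u_1 = (-1, -3, -2, 0)
  u_2 = (39/14, -37/14, 18/7, 3)

Apply the Gram-Schmidt recurrence
  u_1 = v_1
  u_i = v_i − Σ_{j<i} ((v_i · u_j) / (u_j · u_j)) · u_j.

Step by step this gives:
  u_1 = (-1, -3, -2, 0)
  u_2 = (39/14, -37/14, 18/7, 3)

Orthogonality check:
  u_2 · u_1 = 0 (should be 0)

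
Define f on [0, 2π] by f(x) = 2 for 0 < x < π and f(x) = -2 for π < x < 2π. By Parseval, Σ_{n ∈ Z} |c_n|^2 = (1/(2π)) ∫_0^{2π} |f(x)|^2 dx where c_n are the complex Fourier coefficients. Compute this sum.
Σ |c_n|^2 = 4

Parseval equates the L^2 energy of f (normalised by 1/(2π)) with the ℓ^2 sum of its Fourier coefficients: (1/(2π)) ∫_0^{2π} |f|^2 = Σ |c_n|^2.
Compute the left side: (1/(2π)) [∫_0^π 2^2 dx + ∫_π^{2π} (-2)^2 dx] = (1/(2π)) · (4π + 4π) = (4 + 4)/2 = 4.
So Σ_{n ∈ Z} |c_n|^2 = 4.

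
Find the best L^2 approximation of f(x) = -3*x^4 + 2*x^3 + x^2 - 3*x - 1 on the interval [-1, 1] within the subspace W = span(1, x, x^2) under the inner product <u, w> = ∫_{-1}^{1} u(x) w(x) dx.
g(x) = -11*x^2/7 - 9*x/5 - 26/35

The best approximation g ∈ W is the orthogonal projection of f onto W. Writing g = a_0 + a_1 x + a_2 x^2, the coefficients solve the normal equations G · a = b where
  G_{ij} = <φ_i, φ_j> and b_i = <f, φ_i>, with φ_0 = 1, φ_1 = x, φ_2 = x^2.
G =
  [2, 0, 2/3]
  [0, 2/3, 0]
  [2/3, 0, 2/5],
b = (-38/15, -6/5, -118/105).
Solving gives a_0 = -26/35, a_1 = -9/5, a_2 = -11/7, so
  g(x) = -11*x^2/7 - 9*x/5 - 26/35.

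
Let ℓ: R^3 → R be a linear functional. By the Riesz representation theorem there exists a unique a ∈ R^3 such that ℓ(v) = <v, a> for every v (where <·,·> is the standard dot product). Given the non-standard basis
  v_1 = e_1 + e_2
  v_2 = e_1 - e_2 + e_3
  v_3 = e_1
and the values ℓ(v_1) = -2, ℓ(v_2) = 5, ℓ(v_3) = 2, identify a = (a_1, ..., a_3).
a = (2, -4, -1)

Write a = (a_1, ..., a_3) in the standard basis. For each basis vector v_i, ℓ(v_i) = <v_i, a> is a linear equation in the a_j's. Collect the n equations into a matrix system V a = ℓ, where row i of V is v_i (expressed in the standard basis). Since V is invertible (lower-triangular with 1s on the diagonal, up to permutation), solve by back-substitution:
  V =
[[1, 1, 0],
 [1, -1, 1],
 [1, 0, 0]]
  V a = (-2, 5, 2)
Solving gives a = (2, -4, -1).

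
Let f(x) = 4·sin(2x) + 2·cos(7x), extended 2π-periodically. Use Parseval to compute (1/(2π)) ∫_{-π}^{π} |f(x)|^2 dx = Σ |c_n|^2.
Σ |c_n|^2 = 10

Expand |f|^2 and use orthogonality of {sin(nx), cos(mx)} on [-π, π]:
  ∫_{-π}^{π} sin(nx)^2 dx = π, ∫ cos(mx)^2 dx = π, and cross terms integrate to 0.
So ∫_{-π}^{π} f(x)^2 dx = 4^2 · π + 2^2 · π = (16 + 4)π.
Divide by 2π: (16 + 4)/2 = 10.
By Parseval, this equals Σ |c_n|^2.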